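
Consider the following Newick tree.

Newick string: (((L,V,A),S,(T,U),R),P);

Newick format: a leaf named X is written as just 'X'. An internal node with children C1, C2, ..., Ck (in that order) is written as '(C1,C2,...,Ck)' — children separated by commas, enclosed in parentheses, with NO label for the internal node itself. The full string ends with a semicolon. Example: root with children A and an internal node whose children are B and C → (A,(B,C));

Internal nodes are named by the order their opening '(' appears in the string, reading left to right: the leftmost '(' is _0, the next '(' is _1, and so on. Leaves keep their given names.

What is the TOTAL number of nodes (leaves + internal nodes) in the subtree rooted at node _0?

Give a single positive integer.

Newick: (((L,V,A),S,(T,U),R),P);
Locate _0: it is the '(' at position 0 (the 1st '(' reading left to right).
Query: subtree rooted at _0
_0: subtree_size = 1 + 11
  _1: subtree_size = 1 + 9
    _2: subtree_size = 1 + 3
      L: subtree_size = 1 + 0
      V: subtree_size = 1 + 0
      A: subtree_size = 1 + 0
    S: subtree_size = 1 + 0
    _3: subtree_size = 1 + 2
      T: subtree_size = 1 + 0
      U: subtree_size = 1 + 0
    R: subtree_size = 1 + 0
  P: subtree_size = 1 + 0
Total subtree size of _0: 12

Answer: 12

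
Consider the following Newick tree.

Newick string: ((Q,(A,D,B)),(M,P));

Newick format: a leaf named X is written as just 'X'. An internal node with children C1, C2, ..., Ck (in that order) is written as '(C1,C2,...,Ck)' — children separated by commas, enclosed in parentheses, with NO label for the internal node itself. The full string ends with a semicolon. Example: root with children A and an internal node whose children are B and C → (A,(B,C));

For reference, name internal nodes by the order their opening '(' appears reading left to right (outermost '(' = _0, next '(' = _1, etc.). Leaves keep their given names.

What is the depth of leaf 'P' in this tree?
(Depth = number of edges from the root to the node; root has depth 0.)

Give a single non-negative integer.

Answer: 2

Derivation:
Newick: ((Q,(A,D,B)),(M,P));
Naming internals by '(' encounter order: outermost '(' = _0, next = _1, ...
Query node: P
Path from root: _0 -> _3 -> P
Depth of P: 2 (number of edges from root)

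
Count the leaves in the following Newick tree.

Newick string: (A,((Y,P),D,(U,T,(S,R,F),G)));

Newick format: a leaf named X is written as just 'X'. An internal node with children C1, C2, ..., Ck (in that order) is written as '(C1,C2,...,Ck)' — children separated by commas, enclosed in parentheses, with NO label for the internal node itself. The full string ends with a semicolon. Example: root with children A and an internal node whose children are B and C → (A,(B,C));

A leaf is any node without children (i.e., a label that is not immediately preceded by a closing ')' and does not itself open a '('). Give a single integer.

Newick: (A,((Y,P),D,(U,T,(S,R,F),G)));
Scan left-to-right; a leaf is any maximal label run not followed by '(':
  pos 1: leaf 'A' → count = 1
  pos 5: leaf 'Y' → count = 2
  pos 7: leaf 'P' → count = 3
  pos 10: leaf 'D' → count = 4
  pos 13: leaf 'U' → count = 5
  pos 15: leaf 'T' → count = 6
  pos 18: leaf 'S' → count = 7
  pos 20: leaf 'R' → count = 8
  pos 22: leaf 'F' → count = 9
  pos 25: leaf 'G' → count = 10
Total leaves: 10

Answer: 10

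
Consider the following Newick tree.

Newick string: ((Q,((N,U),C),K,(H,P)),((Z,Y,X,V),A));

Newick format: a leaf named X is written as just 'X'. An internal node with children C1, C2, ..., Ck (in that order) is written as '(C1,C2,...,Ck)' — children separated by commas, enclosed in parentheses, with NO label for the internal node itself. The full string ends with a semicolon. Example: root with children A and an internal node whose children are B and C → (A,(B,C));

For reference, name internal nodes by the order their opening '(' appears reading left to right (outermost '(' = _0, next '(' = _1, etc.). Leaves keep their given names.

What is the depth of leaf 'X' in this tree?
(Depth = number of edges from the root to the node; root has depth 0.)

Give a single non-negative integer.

Newick: ((Q,((N,U),C),K,(H,P)),((Z,Y,X,V),A));
Naming internals by '(' encounter order: outermost '(' = _0, next = _1, ...
Query node: X
Path from root: _0 -> _5 -> _6 -> X
Depth of X: 3 (number of edges from root)

Answer: 3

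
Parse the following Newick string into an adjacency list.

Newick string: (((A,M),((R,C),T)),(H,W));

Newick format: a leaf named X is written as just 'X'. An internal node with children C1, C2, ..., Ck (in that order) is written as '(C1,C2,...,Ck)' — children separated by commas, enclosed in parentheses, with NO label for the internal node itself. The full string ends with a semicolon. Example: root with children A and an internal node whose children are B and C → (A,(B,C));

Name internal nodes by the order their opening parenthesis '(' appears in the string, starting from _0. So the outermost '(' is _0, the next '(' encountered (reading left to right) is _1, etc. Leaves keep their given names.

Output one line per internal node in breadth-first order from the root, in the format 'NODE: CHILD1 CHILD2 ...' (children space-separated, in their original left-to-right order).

Input: (((A,M),((R,C),T)),(H,W));
Scanning left-to-right, naming '(' by encounter order:
  pos 0: '(' -> open internal node _0 (depth 1)
  pos 1: '(' -> open internal node _1 (depth 2)
  pos 2: '(' -> open internal node _2 (depth 3)
  pos 6: ')' -> close internal node _2 (now at depth 2)
  pos 8: '(' -> open internal node _3 (depth 3)
  pos 9: '(' -> open internal node _4 (depth 4)
  pos 13: ')' -> close internal node _4 (now at depth 3)
  pos 16: ')' -> close internal node _3 (now at depth 2)
  pos 17: ')' -> close internal node _1 (now at depth 1)
  pos 19: '(' -> open internal node _5 (depth 2)
  pos 23: ')' -> close internal node _5 (now at depth 1)
  pos 24: ')' -> close internal node _0 (now at depth 0)
Total internal nodes: 6
BFS adjacency from root:
  _0: _1 _5
  _1: _2 _3
  _5: H W
  _2: A M
  _3: _4 T
  _4: R C

Answer: _0: _1 _5
_1: _2 _3
_5: H W
_2: A M
_3: _4 T
_4: R C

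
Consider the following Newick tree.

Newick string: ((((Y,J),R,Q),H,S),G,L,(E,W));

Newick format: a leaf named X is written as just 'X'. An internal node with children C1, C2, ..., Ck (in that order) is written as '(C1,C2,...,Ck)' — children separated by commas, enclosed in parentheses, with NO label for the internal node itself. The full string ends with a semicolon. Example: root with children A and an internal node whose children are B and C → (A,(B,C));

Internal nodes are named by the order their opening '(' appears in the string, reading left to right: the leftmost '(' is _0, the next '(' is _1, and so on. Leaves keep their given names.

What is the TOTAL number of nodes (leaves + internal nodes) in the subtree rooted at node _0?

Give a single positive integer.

Answer: 15

Derivation:
Newick: ((((Y,J),R,Q),H,S),G,L,(E,W));
Locate _0: it is the '(' at position 0 (the 1st '(' reading left to right).
Query: subtree rooted at _0
_0: subtree_size = 1 + 14
  _1: subtree_size = 1 + 8
    _2: subtree_size = 1 + 5
      _3: subtree_size = 1 + 2
        Y: subtree_size = 1 + 0
        J: subtree_size = 1 + 0
      R: subtree_size = 1 + 0
      Q: subtree_size = 1 + 0
    H: subtree_size = 1 + 0
    S: subtree_size = 1 + 0
  G: subtree_size = 1 + 0
  L: subtree_size = 1 + 0
  _4: subtree_size = 1 + 2
    E: subtree_size = 1 + 0
    W: subtree_size = 1 + 0
Total subtree size of _0: 15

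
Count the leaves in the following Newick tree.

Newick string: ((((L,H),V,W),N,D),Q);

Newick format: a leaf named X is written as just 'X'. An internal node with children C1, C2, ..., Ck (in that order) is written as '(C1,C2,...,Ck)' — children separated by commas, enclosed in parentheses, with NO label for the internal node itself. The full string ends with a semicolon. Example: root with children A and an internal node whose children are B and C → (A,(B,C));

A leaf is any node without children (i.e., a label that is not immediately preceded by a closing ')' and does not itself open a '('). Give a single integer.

Answer: 7

Derivation:
Newick: ((((L,H),V,W),N,D),Q);
Scan left-to-right; a leaf is any maximal label run not followed by '(':
  pos 4: leaf 'L' → count = 1
  pos 6: leaf 'H' → count = 2
  pos 9: leaf 'V' → count = 3
  pos 11: leaf 'W' → count = 4
  pos 14: leaf 'N' → count = 5
  pos 16: leaf 'D' → count = 6
  pos 19: leaf 'Q' → count = 7
Total leaves: 7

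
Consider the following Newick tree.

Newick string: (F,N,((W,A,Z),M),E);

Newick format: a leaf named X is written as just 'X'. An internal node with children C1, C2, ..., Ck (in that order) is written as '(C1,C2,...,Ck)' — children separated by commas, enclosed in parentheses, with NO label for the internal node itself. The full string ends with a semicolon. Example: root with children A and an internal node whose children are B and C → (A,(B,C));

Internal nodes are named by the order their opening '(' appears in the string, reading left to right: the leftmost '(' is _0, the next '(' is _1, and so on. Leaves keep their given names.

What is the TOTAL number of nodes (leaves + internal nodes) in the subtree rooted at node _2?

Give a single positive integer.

Newick: (F,N,((W,A,Z),M),E);
Locate _2: it is the '(' at position 6 (the 3rd '(' reading left to right).
Query: subtree rooted at _2
_2: subtree_size = 1 + 3
  W: subtree_size = 1 + 0
  A: subtree_size = 1 + 0
  Z: subtree_size = 1 + 0
Total subtree size of _2: 4

Answer: 4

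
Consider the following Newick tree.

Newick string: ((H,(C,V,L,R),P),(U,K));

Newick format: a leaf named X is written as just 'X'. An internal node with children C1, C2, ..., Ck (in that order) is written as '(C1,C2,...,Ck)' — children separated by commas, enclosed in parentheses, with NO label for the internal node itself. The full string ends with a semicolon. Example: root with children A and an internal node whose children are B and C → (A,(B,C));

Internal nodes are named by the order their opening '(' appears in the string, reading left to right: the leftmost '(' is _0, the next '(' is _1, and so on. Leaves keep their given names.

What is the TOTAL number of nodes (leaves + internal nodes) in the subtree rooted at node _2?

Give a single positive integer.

Answer: 5

Derivation:
Newick: ((H,(C,V,L,R),P),(U,K));
Locate _2: it is the '(' at position 4 (the 3rd '(' reading left to right).
Query: subtree rooted at _2
_2: subtree_size = 1 + 4
  C: subtree_size = 1 + 0
  V: subtree_size = 1 + 0
  L: subtree_size = 1 + 0
  R: subtree_size = 1 + 0
Total subtree size of _2: 5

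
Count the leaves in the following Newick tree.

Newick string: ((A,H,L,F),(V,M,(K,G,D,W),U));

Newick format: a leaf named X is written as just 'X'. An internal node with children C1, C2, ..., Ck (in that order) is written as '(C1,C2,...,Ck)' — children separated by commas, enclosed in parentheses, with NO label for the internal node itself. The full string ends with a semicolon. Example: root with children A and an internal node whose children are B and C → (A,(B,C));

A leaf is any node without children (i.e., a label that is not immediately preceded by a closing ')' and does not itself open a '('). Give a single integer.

Newick: ((A,H,L,F),(V,M,(K,G,D,W),U));
Scan left-to-right; a leaf is any maximal label run not followed by '(':
  pos 2: leaf 'A' → count = 1
  pos 4: leaf 'H' → count = 2
  pos 6: leaf 'L' → count = 3
  pos 8: leaf 'F' → count = 4
  pos 12: leaf 'V' → count = 5
  pos 14: leaf 'M' → count = 6
  pos 17: leaf 'K' → count = 7
  pos 19: leaf 'G' → count = 8
  pos 21: leaf 'D' → count = 9
  pos 23: leaf 'W' → count = 10
  pos 26: leaf 'U' → count = 11
Total leaves: 11

Answer: 11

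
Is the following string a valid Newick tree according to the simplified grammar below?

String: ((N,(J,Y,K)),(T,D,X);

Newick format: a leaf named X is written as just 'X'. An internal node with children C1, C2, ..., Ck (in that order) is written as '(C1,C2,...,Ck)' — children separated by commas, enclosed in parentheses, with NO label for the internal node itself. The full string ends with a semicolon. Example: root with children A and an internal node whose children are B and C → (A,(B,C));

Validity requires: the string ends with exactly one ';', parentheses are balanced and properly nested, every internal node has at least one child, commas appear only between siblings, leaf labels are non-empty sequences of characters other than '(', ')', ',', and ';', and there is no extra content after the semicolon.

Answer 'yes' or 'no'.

Answer: no

Derivation:
Input: ((N,(J,Y,K)),(T,D,X);
Paren balance: 4 '(' vs 3 ')' MISMATCH
Ends with single ';': True
Full parse: FAILS (expected , or ) at pos 20)
Valid: False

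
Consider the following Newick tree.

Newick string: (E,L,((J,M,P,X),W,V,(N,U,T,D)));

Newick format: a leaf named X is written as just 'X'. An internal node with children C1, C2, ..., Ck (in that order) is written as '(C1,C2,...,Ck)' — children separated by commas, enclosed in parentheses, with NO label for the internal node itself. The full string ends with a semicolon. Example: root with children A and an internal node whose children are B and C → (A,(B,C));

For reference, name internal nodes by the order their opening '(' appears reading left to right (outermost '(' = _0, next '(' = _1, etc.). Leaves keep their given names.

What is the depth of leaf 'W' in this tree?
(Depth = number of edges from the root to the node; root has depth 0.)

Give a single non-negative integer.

Answer: 2

Derivation:
Newick: (E,L,((J,M,P,X),W,V,(N,U,T,D)));
Naming internals by '(' encounter order: outermost '(' = _0, next = _1, ...
Query node: W
Path from root: _0 -> _1 -> W
Depth of W: 2 (number of edges from root)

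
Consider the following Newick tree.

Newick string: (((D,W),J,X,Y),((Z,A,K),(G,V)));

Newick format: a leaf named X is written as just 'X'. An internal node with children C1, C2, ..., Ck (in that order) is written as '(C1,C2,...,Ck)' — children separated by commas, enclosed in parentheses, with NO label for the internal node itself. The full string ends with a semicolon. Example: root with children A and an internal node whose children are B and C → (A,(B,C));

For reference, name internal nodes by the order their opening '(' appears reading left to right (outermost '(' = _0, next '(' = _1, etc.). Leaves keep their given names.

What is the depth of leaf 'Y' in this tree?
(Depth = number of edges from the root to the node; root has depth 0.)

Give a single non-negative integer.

Newick: (((D,W),J,X,Y),((Z,A,K),(G,V)));
Naming internals by '(' encounter order: outermost '(' = _0, next = _1, ...
Query node: Y
Path from root: _0 -> _1 -> Y
Depth of Y: 2 (number of edges from root)

Answer: 2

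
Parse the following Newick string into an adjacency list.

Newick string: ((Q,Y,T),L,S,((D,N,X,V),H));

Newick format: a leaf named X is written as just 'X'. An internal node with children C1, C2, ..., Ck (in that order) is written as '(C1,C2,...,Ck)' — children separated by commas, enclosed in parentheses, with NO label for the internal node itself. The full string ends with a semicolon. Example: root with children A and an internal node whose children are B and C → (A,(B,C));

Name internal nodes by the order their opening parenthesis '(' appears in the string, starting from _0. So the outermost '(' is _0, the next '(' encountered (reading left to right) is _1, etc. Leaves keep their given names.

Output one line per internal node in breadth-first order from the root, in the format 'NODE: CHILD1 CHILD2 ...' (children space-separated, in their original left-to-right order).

Input: ((Q,Y,T),L,S,((D,N,X,V),H));
Scanning left-to-right, naming '(' by encounter order:
  pos 0: '(' -> open internal node _0 (depth 1)
  pos 1: '(' -> open internal node _1 (depth 2)
  pos 7: ')' -> close internal node _1 (now at depth 1)
  pos 13: '(' -> open internal node _2 (depth 2)
  pos 14: '(' -> open internal node _3 (depth 3)
  pos 22: ')' -> close internal node _3 (now at depth 2)
  pos 25: ')' -> close internal node _2 (now at depth 1)
  pos 26: ')' -> close internal node _0 (now at depth 0)
Total internal nodes: 4
BFS adjacency from root:
  _0: _1 L S _2
  _1: Q Y T
  _2: _3 H
  _3: D N X V

Answer: _0: _1 L S _2
_1: Q Y T
_2: _3 H
_3: D N X V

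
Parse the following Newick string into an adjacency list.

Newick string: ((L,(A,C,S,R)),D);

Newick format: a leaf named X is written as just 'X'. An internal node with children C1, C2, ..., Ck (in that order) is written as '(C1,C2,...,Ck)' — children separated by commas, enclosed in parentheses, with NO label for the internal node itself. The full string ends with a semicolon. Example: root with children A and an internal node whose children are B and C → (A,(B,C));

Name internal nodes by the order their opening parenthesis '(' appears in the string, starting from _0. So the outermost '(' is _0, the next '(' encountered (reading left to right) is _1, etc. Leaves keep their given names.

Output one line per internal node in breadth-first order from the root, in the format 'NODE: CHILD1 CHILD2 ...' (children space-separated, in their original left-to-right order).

Input: ((L,(A,C,S,R)),D);
Scanning left-to-right, naming '(' by encounter order:
  pos 0: '(' -> open internal node _0 (depth 1)
  pos 1: '(' -> open internal node _1 (depth 2)
  pos 4: '(' -> open internal node _2 (depth 3)
  pos 12: ')' -> close internal node _2 (now at depth 2)
  pos 13: ')' -> close internal node _1 (now at depth 1)
  pos 16: ')' -> close internal node _0 (now at depth 0)
Total internal nodes: 3
BFS adjacency from root:
  _0: _1 D
  _1: L _2
  _2: A C S R

Answer: _0: _1 D
_1: L _2
_2: A C S R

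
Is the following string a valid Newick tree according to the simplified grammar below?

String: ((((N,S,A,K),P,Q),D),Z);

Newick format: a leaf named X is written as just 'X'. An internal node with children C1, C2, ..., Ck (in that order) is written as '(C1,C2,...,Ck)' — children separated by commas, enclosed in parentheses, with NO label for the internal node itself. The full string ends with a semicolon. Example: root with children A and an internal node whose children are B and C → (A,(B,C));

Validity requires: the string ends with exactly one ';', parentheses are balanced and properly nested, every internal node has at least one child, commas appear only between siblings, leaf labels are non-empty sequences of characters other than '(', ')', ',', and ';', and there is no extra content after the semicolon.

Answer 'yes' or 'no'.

Answer: yes

Derivation:
Input: ((((N,S,A,K),P,Q),D),Z);
Paren balance: 4 '(' vs 4 ')' OK
Ends with single ';': True
Full parse: OK
Valid: True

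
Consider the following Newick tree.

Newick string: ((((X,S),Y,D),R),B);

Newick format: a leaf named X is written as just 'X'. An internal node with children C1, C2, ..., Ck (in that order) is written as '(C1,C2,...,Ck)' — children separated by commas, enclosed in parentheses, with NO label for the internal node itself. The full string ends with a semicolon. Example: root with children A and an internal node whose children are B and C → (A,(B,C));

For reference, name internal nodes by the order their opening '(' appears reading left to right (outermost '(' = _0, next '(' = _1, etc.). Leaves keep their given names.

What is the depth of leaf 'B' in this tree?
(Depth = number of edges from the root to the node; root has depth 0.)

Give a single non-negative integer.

Newick: ((((X,S),Y,D),R),B);
Naming internals by '(' encounter order: outermost '(' = _0, next = _1, ...
Query node: B
Path from root: _0 -> B
Depth of B: 1 (number of edges from root)

Answer: 1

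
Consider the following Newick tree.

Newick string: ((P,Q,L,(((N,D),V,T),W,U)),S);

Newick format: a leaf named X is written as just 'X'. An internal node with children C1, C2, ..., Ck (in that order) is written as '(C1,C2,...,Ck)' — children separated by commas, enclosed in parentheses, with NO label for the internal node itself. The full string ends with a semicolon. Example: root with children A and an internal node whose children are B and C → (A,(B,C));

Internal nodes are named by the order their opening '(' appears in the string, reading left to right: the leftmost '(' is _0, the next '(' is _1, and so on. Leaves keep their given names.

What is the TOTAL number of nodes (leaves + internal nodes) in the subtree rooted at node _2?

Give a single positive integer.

Answer: 9

Derivation:
Newick: ((P,Q,L,(((N,D),V,T),W,U)),S);
Locate _2: it is the '(' at position 8 (the 3rd '(' reading left to right).
Query: subtree rooted at _2
_2: subtree_size = 1 + 8
  _3: subtree_size = 1 + 5
    _4: subtree_size = 1 + 2
      N: subtree_size = 1 + 0
      D: subtree_size = 1 + 0
    V: subtree_size = 1 + 0
    T: subtree_size = 1 + 0
  W: subtree_size = 1 + 0
  U: subtree_size = 1 + 0
Total subtree size of _2: 9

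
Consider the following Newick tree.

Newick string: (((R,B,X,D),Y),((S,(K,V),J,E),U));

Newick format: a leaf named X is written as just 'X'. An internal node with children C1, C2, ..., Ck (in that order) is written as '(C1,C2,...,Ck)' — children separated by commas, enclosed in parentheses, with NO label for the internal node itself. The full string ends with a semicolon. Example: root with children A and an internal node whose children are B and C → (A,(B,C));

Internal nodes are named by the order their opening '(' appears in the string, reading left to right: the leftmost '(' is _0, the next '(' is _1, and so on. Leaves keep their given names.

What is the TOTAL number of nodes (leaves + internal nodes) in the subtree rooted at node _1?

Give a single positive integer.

Answer: 7

Derivation:
Newick: (((R,B,X,D),Y),((S,(K,V),J,E),U));
Locate _1: it is the '(' at position 1 (the 2nd '(' reading left to right).
Query: subtree rooted at _1
_1: subtree_size = 1 + 6
  _2: subtree_size = 1 + 4
    R: subtree_size = 1 + 0
    B: subtree_size = 1 + 0
    X: subtree_size = 1 + 0
    D: subtree_size = 1 + 0
  Y: subtree_size = 1 + 0
Total subtree size of _1: 7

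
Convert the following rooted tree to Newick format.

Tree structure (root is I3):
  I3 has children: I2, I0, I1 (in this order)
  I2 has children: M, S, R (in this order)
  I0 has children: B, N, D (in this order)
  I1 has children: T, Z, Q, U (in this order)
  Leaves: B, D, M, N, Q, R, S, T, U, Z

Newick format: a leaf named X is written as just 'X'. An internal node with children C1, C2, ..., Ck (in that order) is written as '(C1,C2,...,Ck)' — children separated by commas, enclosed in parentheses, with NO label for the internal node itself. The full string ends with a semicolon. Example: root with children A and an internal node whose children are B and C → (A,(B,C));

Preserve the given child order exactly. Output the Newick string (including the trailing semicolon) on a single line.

internal I3 with children ['I2', 'I0', 'I1']
  internal I2 with children ['M', 'S', 'R']
    leaf 'M' → 'M'
    leaf 'S' → 'S'
    leaf 'R' → 'R'
  → '(M,S,R)'
  internal I0 with children ['B', 'N', 'D']
    leaf 'B' → 'B'
    leaf 'N' → 'N'
    leaf 'D' → 'D'
  → '(B,N,D)'
  internal I1 with children ['T', 'Z', 'Q', 'U']
    leaf 'T' → 'T'
    leaf 'Z' → 'Z'
    leaf 'Q' → 'Q'
    leaf 'U' → 'U'
  → '(T,Z,Q,U)'
→ '((M,S,R),(B,N,D),(T,Z,Q,U))'
Final: ((M,S,R),(B,N,D),(T,Z,Q,U));

Answer: ((M,S,R),(B,N,D),(T,Z,Q,U));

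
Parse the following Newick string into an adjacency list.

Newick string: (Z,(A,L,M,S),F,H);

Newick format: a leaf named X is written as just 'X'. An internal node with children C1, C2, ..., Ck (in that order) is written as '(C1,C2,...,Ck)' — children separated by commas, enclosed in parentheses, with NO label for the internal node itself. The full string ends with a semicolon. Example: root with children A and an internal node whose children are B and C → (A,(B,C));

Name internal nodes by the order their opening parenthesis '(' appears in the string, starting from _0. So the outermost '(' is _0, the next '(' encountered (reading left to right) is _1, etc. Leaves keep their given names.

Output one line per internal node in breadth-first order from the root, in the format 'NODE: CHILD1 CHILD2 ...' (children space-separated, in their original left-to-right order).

Input: (Z,(A,L,M,S),F,H);
Scanning left-to-right, naming '(' by encounter order:
  pos 0: '(' -> open internal node _0 (depth 1)
  pos 3: '(' -> open internal node _1 (depth 2)
  pos 11: ')' -> close internal node _1 (now at depth 1)
  pos 16: ')' -> close internal node _0 (now at depth 0)
Total internal nodes: 2
BFS adjacency from root:
  _0: Z _1 F H
  _1: A L M S

Answer: _0: Z _1 F H
_1: A L M S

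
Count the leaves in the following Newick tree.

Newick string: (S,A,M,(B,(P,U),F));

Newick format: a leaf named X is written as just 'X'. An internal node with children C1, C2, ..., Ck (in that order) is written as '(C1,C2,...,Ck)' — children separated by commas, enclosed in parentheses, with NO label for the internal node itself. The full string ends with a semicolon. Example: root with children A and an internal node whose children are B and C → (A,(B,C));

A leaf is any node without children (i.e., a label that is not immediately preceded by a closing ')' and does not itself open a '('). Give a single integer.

Answer: 7

Derivation:
Newick: (S,A,M,(B,(P,U),F));
Scan left-to-right; a leaf is any maximal label run not followed by '(':
  pos 1: leaf 'S' → count = 1
  pos 3: leaf 'A' → count = 2
  pos 5: leaf 'M' → count = 3
  pos 8: leaf 'B' → count = 4
  pos 11: leaf 'P' → count = 5
  pos 13: leaf 'U' → count = 6
  pos 16: leaf 'F' → count = 7
Total leaves: 7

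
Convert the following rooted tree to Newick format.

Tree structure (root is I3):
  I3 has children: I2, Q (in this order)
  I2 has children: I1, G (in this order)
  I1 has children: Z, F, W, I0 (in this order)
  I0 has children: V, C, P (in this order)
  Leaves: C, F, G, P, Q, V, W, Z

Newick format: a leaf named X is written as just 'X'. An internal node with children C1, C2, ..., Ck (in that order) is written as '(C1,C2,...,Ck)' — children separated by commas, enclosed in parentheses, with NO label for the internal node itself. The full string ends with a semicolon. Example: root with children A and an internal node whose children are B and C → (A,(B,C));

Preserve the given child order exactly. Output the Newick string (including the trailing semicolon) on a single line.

internal I3 with children ['I2', 'Q']
  internal I2 with children ['I1', 'G']
    internal I1 with children ['Z', 'F', 'W', 'I0']
      leaf 'Z' → 'Z'
      leaf 'F' → 'F'
      leaf 'W' → 'W'
      internal I0 with children ['V', 'C', 'P']
        leaf 'V' → 'V'
        leaf 'C' → 'C'
        leaf 'P' → 'P'
      → '(V,C,P)'
    → '(Z,F,W,(V,C,P))'
    leaf 'G' → 'G'
  → '((Z,F,W,(V,C,P)),G)'
  leaf 'Q' → 'Q'
→ '(((Z,F,W,(V,C,P)),G),Q)'
Final: (((Z,F,W,(V,C,P)),G),Q);

Answer: (((Z,F,W,(V,C,P)),G),Q);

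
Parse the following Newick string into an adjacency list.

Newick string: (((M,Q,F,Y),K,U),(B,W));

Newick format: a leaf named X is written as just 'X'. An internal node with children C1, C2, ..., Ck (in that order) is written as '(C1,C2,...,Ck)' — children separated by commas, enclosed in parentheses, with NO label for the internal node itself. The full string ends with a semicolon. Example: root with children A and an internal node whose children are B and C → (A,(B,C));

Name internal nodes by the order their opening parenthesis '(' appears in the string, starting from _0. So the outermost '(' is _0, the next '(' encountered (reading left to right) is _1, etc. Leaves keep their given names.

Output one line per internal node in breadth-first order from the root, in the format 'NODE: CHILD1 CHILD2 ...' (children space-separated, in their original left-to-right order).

Answer: _0: _1 _3
_1: _2 K U
_3: B W
_2: M Q F Y

Derivation:
Input: (((M,Q,F,Y),K,U),(B,W));
Scanning left-to-right, naming '(' by encounter order:
  pos 0: '(' -> open internal node _0 (depth 1)
  pos 1: '(' -> open internal node _1 (depth 2)
  pos 2: '(' -> open internal node _2 (depth 3)
  pos 10: ')' -> close internal node _2 (now at depth 2)
  pos 15: ')' -> close internal node _1 (now at depth 1)
  pos 17: '(' -> open internal node _3 (depth 2)
  pos 21: ')' -> close internal node _3 (now at depth 1)
  pos 22: ')' -> close internal node _0 (now at depth 0)
Total internal nodes: 4
BFS adjacency from root:
  _0: _1 _3
  _1: _2 K U
  _3: B W
  _2: M Q F Y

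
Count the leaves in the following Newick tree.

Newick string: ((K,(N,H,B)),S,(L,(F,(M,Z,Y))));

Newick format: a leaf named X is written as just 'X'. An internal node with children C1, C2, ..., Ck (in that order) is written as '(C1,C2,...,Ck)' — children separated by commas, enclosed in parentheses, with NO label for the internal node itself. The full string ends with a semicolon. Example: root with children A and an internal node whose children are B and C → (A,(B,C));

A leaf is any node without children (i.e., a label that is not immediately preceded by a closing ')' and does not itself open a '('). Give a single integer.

Answer: 10

Derivation:
Newick: ((K,(N,H,B)),S,(L,(F,(M,Z,Y))));
Scan left-to-right; a leaf is any maximal label run not followed by '(':
  pos 2: leaf 'K' → count = 1
  pos 5: leaf 'N' → count = 2
  pos 7: leaf 'H' → count = 3
  pos 9: leaf 'B' → count = 4
  pos 13: leaf 'S' → count = 5
  pos 16: leaf 'L' → count = 6
  pos 19: leaf 'F' → count = 7
  pos 22: leaf 'M' → count = 8
  pos 24: leaf 'Z' → count = 9
  pos 26: leaf 'Y' → count = 10
Total leaves: 10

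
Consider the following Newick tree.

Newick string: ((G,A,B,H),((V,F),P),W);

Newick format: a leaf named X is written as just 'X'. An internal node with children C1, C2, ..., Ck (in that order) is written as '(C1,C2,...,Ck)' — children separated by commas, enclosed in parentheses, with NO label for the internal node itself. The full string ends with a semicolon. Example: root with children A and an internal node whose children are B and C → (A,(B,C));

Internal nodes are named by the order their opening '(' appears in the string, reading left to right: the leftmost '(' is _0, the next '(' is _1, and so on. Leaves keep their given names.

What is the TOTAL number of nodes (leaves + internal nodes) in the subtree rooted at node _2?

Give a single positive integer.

Answer: 5

Derivation:
Newick: ((G,A,B,H),((V,F),P),W);
Locate _2: it is the '(' at position 11 (the 3rd '(' reading left to right).
Query: subtree rooted at _2
_2: subtree_size = 1 + 4
  _3: subtree_size = 1 + 2
    V: subtree_size = 1 + 0
    F: subtree_size = 1 + 0
  P: subtree_size = 1 + 0
Total subtree size of _2: 5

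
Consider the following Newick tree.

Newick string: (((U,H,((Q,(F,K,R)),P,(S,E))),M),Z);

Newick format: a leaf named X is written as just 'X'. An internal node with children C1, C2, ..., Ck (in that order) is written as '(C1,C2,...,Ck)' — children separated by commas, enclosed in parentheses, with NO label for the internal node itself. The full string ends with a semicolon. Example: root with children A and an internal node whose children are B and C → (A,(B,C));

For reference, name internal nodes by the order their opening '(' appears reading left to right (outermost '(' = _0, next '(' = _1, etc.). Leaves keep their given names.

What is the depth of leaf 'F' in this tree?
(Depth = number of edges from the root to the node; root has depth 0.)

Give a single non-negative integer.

Newick: (((U,H,((Q,(F,K,R)),P,(S,E))),M),Z);
Naming internals by '(' encounter order: outermost '(' = _0, next = _1, ...
Query node: F
Path from root: _0 -> _1 -> _2 -> _3 -> _4 -> _5 -> F
Depth of F: 6 (number of edges from root)

Answer: 6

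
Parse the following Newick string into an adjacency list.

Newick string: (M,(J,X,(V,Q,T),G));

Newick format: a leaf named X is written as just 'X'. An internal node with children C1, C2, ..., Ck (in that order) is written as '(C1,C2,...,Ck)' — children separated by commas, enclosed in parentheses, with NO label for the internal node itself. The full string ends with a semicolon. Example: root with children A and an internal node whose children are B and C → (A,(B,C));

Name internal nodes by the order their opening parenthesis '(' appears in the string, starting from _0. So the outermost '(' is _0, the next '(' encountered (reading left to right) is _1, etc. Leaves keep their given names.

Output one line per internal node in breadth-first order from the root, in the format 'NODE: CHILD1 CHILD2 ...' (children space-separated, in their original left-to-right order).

Input: (M,(J,X,(V,Q,T),G));
Scanning left-to-right, naming '(' by encounter order:
  pos 0: '(' -> open internal node _0 (depth 1)
  pos 3: '(' -> open internal node _1 (depth 2)
  pos 8: '(' -> open internal node _2 (depth 3)
  pos 14: ')' -> close internal node _2 (now at depth 2)
  pos 17: ')' -> close internal node _1 (now at depth 1)
  pos 18: ')' -> close internal node _0 (now at depth 0)
Total internal nodes: 3
BFS adjacency from root:
  _0: M _1
  _1: J X _2 G
  _2: V Q T

Answer: _0: M _1
_1: J X _2 G
_2: V Q T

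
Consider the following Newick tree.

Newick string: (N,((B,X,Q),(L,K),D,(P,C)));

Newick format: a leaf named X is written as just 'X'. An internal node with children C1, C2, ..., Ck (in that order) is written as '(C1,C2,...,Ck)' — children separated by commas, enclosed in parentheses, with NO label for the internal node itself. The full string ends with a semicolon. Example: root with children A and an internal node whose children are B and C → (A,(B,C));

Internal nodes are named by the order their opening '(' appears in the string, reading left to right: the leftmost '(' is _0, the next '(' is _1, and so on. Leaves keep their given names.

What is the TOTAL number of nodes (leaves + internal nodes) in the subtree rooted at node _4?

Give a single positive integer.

Answer: 3

Derivation:
Newick: (N,((B,X,Q),(L,K),D,(P,C)));
Locate _4: it is the '(' at position 20 (the 5th '(' reading left to right).
Query: subtree rooted at _4
_4: subtree_size = 1 + 2
  P: subtree_size = 1 + 0
  C: subtree_size = 1 + 0
Total subtree size of _4: 3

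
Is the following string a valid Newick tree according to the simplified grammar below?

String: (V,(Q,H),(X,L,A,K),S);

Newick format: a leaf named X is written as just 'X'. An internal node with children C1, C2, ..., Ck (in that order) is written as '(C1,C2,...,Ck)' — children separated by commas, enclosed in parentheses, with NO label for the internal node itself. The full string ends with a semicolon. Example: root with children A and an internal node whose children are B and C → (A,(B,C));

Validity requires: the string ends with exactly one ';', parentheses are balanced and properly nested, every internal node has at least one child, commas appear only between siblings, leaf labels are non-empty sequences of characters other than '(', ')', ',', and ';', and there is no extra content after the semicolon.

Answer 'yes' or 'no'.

Input: (V,(Q,H),(X,L,A,K),S);
Paren balance: 3 '(' vs 3 ')' OK
Ends with single ';': True
Full parse: OK
Valid: True

Answer: yes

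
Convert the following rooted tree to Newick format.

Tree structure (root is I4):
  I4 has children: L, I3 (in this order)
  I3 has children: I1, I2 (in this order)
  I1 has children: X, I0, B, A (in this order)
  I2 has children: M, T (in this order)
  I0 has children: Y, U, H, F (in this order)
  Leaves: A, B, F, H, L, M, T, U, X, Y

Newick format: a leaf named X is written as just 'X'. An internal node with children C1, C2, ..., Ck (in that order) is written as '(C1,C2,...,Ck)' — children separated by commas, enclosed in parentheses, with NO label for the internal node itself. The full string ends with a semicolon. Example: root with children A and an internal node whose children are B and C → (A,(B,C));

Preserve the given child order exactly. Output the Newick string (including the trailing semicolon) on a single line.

Answer: (L,((X,(Y,U,H,F),B,A),(M,T)));

Derivation:
internal I4 with children ['L', 'I3']
  leaf 'L' → 'L'
  internal I3 with children ['I1', 'I2']
    internal I1 with children ['X', 'I0', 'B', 'A']
      leaf 'X' → 'X'
      internal I0 with children ['Y', 'U', 'H', 'F']
        leaf 'Y' → 'Y'
        leaf 'U' → 'U'
        leaf 'H' → 'H'
        leaf 'F' → 'F'
      → '(Y,U,H,F)'
      leaf 'B' → 'B'
      leaf 'A' → 'A'
    → '(X,(Y,U,H,F),B,A)'
    internal I2 with children ['M', 'T']
      leaf 'M' → 'M'
      leaf 'T' → 'T'
    → '(M,T)'
  → '((X,(Y,U,H,F),B,A),(M,T))'
→ '(L,((X,(Y,U,H,F),B,A),(M,T)))'
Final: (L,((X,(Y,U,H,F),B,A),(M,T)));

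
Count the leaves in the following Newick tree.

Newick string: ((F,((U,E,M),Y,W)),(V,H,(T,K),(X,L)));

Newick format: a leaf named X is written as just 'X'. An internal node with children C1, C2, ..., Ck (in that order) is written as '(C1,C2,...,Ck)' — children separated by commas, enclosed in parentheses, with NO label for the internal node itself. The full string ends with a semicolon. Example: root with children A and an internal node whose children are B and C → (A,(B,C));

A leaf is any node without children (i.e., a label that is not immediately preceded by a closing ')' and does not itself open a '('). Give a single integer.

Newick: ((F,((U,E,M),Y,W)),(V,H,(T,K),(X,L)));
Scan left-to-right; a leaf is any maximal label run not followed by '(':
  pos 2: leaf 'F' → count = 1
  pos 6: leaf 'U' → count = 2
  pos 8: leaf 'E' → count = 3
  pos 10: leaf 'M' → count = 4
  pos 13: leaf 'Y' → count = 5
  pos 15: leaf 'W' → count = 6
  pos 20: leaf 'V' → count = 7
  pos 22: leaf 'H' → count = 8
  pos 25: leaf 'T' → count = 9
  pos 27: leaf 'K' → count = 10
  pos 31: leaf 'X' → count = 11
  pos 33: leaf 'L' → count = 12
Total leaves: 12

Answer: 12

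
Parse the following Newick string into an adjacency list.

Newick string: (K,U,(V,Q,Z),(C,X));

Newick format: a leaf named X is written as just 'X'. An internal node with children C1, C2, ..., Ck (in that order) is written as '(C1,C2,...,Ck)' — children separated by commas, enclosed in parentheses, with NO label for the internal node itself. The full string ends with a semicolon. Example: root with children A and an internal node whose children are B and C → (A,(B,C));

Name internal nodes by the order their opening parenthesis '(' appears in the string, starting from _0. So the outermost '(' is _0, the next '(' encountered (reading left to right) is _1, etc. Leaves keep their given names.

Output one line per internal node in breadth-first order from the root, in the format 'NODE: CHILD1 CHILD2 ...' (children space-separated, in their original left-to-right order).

Answer: _0: K U _1 _2
_1: V Q Z
_2: C X

Derivation:
Input: (K,U,(V,Q,Z),(C,X));
Scanning left-to-right, naming '(' by encounter order:
  pos 0: '(' -> open internal node _0 (depth 1)
  pos 5: '(' -> open internal node _1 (depth 2)
  pos 11: ')' -> close internal node _1 (now at depth 1)
  pos 13: '(' -> open internal node _2 (depth 2)
  pos 17: ')' -> close internal node _2 (now at depth 1)
  pos 18: ')' -> close internal node _0 (now at depth 0)
Total internal nodes: 3
BFS adjacency from root:
  _0: K U _1 _2
  _1: V Q Z
  _2: C X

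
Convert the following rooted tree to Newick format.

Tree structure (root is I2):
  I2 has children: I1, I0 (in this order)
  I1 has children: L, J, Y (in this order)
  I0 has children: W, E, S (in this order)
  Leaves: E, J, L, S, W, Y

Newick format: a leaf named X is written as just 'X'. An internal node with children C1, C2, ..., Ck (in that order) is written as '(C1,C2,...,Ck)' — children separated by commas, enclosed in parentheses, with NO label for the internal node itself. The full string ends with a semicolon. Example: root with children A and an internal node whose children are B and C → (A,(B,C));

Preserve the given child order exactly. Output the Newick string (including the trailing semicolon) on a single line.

internal I2 with children ['I1', 'I0']
  internal I1 with children ['L', 'J', 'Y']
    leaf 'L' → 'L'
    leaf 'J' → 'J'
    leaf 'Y' → 'Y'
  → '(L,J,Y)'
  internal I0 with children ['W', 'E', 'S']
    leaf 'W' → 'W'
    leaf 'E' → 'E'
    leaf 'S' → 'S'
  → '(W,E,S)'
→ '((L,J,Y),(W,E,S))'
Final: ((L,J,Y),(W,E,S));

Answer: ((L,J,Y),(W,E,S));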